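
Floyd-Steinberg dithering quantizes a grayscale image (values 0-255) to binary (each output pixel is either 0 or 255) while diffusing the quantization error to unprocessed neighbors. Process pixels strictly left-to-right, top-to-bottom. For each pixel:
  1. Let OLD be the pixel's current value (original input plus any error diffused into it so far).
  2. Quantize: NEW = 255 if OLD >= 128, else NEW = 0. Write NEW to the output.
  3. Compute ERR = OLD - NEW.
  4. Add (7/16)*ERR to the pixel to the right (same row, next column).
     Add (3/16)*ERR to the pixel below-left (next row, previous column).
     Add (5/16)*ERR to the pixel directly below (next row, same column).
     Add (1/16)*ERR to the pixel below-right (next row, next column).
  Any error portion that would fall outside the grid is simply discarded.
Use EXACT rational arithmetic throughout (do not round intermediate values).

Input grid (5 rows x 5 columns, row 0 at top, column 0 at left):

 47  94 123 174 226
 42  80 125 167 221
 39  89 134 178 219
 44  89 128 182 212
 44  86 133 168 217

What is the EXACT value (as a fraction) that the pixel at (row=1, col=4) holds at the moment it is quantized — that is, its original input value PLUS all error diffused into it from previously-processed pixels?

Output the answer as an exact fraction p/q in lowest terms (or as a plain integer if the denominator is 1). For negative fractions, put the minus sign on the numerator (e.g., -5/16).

(0,0): OLD=47 → NEW=0, ERR=47
(0,1): OLD=1833/16 → NEW=0, ERR=1833/16
(0,2): OLD=44319/256 → NEW=255, ERR=-20961/256
(0,3): OLD=565977/4096 → NEW=255, ERR=-478503/4096
(0,4): OLD=11461615/65536 → NEW=255, ERR=-5250065/65536
(1,0): OLD=20011/256 → NEW=0, ERR=20011/256
(1,1): OLD=281773/2048 → NEW=255, ERR=-240467/2048
(1,2): OLD=2182321/65536 → NEW=0, ERR=2182321/65536
(1,3): OLD=32747997/262144 → NEW=0, ERR=32747997/262144
(1,4): OLD=1020551671/4194304 → NEW=255, ERR=-48995849/4194304
Target (1,4): original=221, with diffused error = 1020551671/4194304

Answer: 1020551671/4194304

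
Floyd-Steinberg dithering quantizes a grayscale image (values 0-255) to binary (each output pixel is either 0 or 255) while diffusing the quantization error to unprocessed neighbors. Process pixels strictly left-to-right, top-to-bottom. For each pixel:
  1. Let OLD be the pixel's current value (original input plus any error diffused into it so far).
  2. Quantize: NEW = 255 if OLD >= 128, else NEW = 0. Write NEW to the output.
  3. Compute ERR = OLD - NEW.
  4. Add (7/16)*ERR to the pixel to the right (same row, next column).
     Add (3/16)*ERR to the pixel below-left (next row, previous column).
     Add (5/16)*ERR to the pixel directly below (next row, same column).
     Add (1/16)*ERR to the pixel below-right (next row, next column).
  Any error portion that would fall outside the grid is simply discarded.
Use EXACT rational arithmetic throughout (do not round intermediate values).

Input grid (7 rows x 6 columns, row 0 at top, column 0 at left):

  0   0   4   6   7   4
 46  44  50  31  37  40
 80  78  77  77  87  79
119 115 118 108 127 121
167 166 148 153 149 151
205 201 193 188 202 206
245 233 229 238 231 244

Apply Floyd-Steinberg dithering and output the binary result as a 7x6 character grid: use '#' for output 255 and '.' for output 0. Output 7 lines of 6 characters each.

Answer: ......
......
.#.#.#
#.#.#.
#.#.#.
######
######

Derivation:
(0,0): OLD=0 → NEW=0, ERR=0
(0,1): OLD=0 → NEW=0, ERR=0
(0,2): OLD=4 → NEW=0, ERR=4
(0,3): OLD=31/4 → NEW=0, ERR=31/4
(0,4): OLD=665/64 → NEW=0, ERR=665/64
(0,5): OLD=8751/1024 → NEW=0, ERR=8751/1024
(1,0): OLD=46 → NEW=0, ERR=46
(1,1): OLD=519/8 → NEW=0, ERR=519/8
(1,2): OLD=10379/128 → NEW=0, ERR=10379/128
(1,3): OLD=145603/2048 → NEW=0, ERR=145603/2048
(1,4): OLD=2406415/32768 → NEW=0, ERR=2406415/32768
(1,5): OLD=39557065/524288 → NEW=0, ERR=39557065/524288
(2,0): OLD=13637/128 → NEW=0, ERR=13637/128
(2,1): OLD=83437/512 → NEW=255, ERR=-47123/512
(2,2): OLD=2603685/32768 → NEW=0, ERR=2603685/32768
(2,3): OLD=2503765/16384 → NEW=255, ERR=-1674155/16384
(2,4): OLD=703256939/8388608 → NEW=0, ERR=703256939/8388608
(2,5): OLD=19306606525/134217728 → NEW=255, ERR=-14918914115/134217728
(3,0): OLD=1106219/8192 → NEW=255, ERR=-982741/8192
(3,1): OLD=28999139/524288 → NEW=0, ERR=28999139/524288
(3,2): OLD=1192171685/8388608 → NEW=255, ERR=-946923355/8388608
(3,3): OLD=1589382129/33554432 → NEW=0, ERR=1589382129/33554432
(3,4): OLD=315022257923/2147483648 → NEW=255, ERR=-232586072317/2147483648
(3,5): OLD=1515946483493/34359738368 → NEW=0, ERR=1515946483493/34359738368
(4,0): OLD=1173417833/8388608 → NEW=255, ERR=-965677207/8388608
(4,1): OLD=6996618335/67108864 → NEW=0, ERR=6996618335/67108864
(4,2): OLD=183261366663/1073741824 → NEW=255, ERR=-90542798457/1073741824
(4,3): OLD=3557872477355/34359738368 → NEW=0, ERR=3557872477355/34359738368
(4,4): OLD=23596801144003/137438953472 → NEW=255, ERR=-11450131991357/137438953472
(4,5): OLD=267335008690425/2199023255552 → NEW=0, ERR=267335008690425/2199023255552
(5,0): OLD=202479840645/1073741824 → NEW=255, ERR=-71324324475/1073741824
(5,1): OLD=389797227949/2147483648 → NEW=255, ERR=-157811102291/2147483648
(5,2): OLD=88197066890257/549755813888 → NEW=255, ERR=-51990665651183/549755813888
(5,3): OLD=1390601130098955/8796093022208 → NEW=255, ERR=-852402590564085/8796093022208
(5,4): OLD=22916947735081401/140737488355328 → NEW=255, ERR=-12971111795527239/140737488355328
(5,5): OLD=446895246672256847/2251799813685248 → NEW=255, ERR=-127313705817481393/2251799813685248
(6,0): OLD=7231459348537/34359738368 → NEW=255, ERR=-1530273935303/34359738368
(6,1): OLD=1483610731403299/8796093022208 → NEW=255, ERR=-759392989259741/8796093022208
(6,2): OLD=9775139304890547/70368744177664 → NEW=255, ERR=-8168890460413773/70368744177664
(6,3): OLD=301148736172884837/2251799813685248 → NEW=255, ERR=-273060216316853403/2251799813685248
(6,4): OLD=37292074006903701/281474976710656 → NEW=255, ERR=-34484045054313579/281474976710656
(6,5): OLD=6015813631769804979/36028797018963968 → NEW=255, ERR=-3171529608066006861/36028797018963968
Row 0: ......
Row 1: ......
Row 2: .#.#.#
Row 3: #.#.#.
Row 4: #.#.#.
Row 5: ######
Row 6: ######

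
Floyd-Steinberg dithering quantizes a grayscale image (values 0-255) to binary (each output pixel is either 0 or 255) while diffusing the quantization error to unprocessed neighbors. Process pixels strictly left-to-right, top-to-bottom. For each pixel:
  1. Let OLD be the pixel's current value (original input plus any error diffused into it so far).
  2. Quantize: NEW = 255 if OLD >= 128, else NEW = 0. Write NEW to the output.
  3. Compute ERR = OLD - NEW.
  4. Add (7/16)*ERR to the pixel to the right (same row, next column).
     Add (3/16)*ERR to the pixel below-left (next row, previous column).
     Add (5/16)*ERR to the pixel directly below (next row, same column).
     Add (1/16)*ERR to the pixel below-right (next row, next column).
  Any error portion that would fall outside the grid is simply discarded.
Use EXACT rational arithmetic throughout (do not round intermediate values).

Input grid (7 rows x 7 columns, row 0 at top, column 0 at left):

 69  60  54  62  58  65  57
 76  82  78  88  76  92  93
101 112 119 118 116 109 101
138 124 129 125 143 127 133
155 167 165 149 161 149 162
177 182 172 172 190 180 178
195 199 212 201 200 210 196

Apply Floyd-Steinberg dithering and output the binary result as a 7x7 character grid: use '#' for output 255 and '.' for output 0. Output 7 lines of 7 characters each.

(0,0): OLD=69 → NEW=0, ERR=69
(0,1): OLD=1443/16 → NEW=0, ERR=1443/16
(0,2): OLD=23925/256 → NEW=0, ERR=23925/256
(0,3): OLD=421427/4096 → NEW=0, ERR=421427/4096
(0,4): OLD=6751077/65536 → NEW=0, ERR=6751077/65536
(0,5): OLD=115414979/1048576 → NEW=0, ERR=115414979/1048576
(0,6): OLD=1764206165/16777216 → NEW=0, ERR=1764206165/16777216
(1,0): OLD=29305/256 → NEW=0, ERR=29305/256
(1,1): OLD=372943/2048 → NEW=255, ERR=-149297/2048
(1,2): OLD=6569339/65536 → NEW=0, ERR=6569339/65536
(1,3): OLD=49588063/262144 → NEW=255, ERR=-17258657/262144
(1,4): OLD=1786042429/16777216 → NEW=0, ERR=1786042429/16777216
(1,5): OLD=26726225741/134217728 → NEW=255, ERR=-7499294899/134217728
(1,6): OLD=232562278883/2147483648 → NEW=0, ERR=232562278883/2147483648
(2,0): OLD=4033877/32768 → NEW=0, ERR=4033877/32768
(2,1): OLD=177237367/1048576 → NEW=255, ERR=-90149513/1048576
(2,2): OLD=1607445285/16777216 → NEW=0, ERR=1607445285/16777216
(2,3): OLD=22222304317/134217728 → NEW=255, ERR=-12003216323/134217728
(2,4): OLD=102596484493/1073741824 → NEW=0, ERR=102596484493/1073741824
(2,5): OLD=5507918940655/34359738368 → NEW=255, ERR=-3253814343185/34359738368
(2,6): OLD=49433799616889/549755813888 → NEW=0, ERR=49433799616889/549755813888
(3,0): OLD=2690227589/16777216 → NEW=255, ERR=-1587962491/16777216
(3,1): OLD=10922989473/134217728 → NEW=0, ERR=10922989473/134217728
(3,2): OLD=185117670835/1073741824 → NEW=255, ERR=-88686494285/1073741824
(3,3): OLD=364303871701/4294967296 → NEW=0, ERR=364303871701/4294967296
(3,4): OLD=102597269311877/549755813888 → NEW=255, ERR=-37590463229563/549755813888
(3,5): OLD=397248111334879/4398046511104 → NEW=0, ERR=397248111334879/4398046511104
(3,6): OLD=13700643503721345/70368744177664 → NEW=255, ERR=-4243386261582975/70368744177664
(4,0): OLD=302110434219/2147483648 → NEW=255, ERR=-245497896021/2147483648
(4,1): OLD=4158052028591/34359738368 → NEW=0, ERR=4158052028591/34359738368
(4,2): OLD=117165812631969/549755813888 → NEW=255, ERR=-23021919909471/549755813888
(4,3): OLD=612220012034363/4398046511104 → NEW=255, ERR=-509281848297157/4398046511104
(4,4): OLD=3912783921983873/35184372088832 → NEW=0, ERR=3912783921983873/35184372088832
(4,5): OLD=236776171855982529/1125899906842624 → NEW=255, ERR=-50328304388886591/1125899906842624
(4,6): OLD=2328259043388966295/18014398509481984 → NEW=255, ERR=-2265412576528939625/18014398509481984
(5,0): OLD=90141103462269/549755813888 → NEW=255, ERR=-50046629079171/549755813888
(5,1): OLD=725646733832575/4398046511104 → NEW=255, ERR=-395855126498945/4398046511104
(5,2): OLD=3707973215727465/35184372088832 → NEW=0, ERR=3707973215727465/35184372088832
(5,3): OLD=56338439729208557/281474976710656 → NEW=255, ERR=-15437679332008723/281474976710656
(5,4): OLD=3335165056692020431/18014398509481984 → NEW=255, ERR=-1258506563225885489/18014398509481984
(5,5): OLD=17126382526042456159/144115188075855872 → NEW=0, ERR=17126382526042456159/144115188075855872
(5,6): OLD=433266207299399647921/2305843009213693952 → NEW=255, ERR=-154723760050092309839/2305843009213693952
(6,0): OLD=10532474571980805/70368744177664 → NEW=255, ERR=-7411555193323515/70368744177664
(6,1): OLD=156346655760732873/1125899906842624 → NEW=255, ERR=-130757820484136247/1125899906842624
(6,2): OLD=3210432390769786683/18014398509481984 → NEW=255, ERR=-1383239229148119237/18014398509481984
(6,3): OLD=20717268106494620069/144115188075855872 → NEW=255, ERR=-16032104852848627291/144115188075855872
(6,4): OLD=42759832637987735263/288230376151711744 → NEW=255, ERR=-30738913280698759457/288230376151711744
(6,5): OLD=6771103849079087369739/36893488147419103232 → NEW=255, ERR=-2636735628512783954421/36893488147419103232
(6,6): OLD=89247282553376304044189/590295810358705651712 → NEW=255, ERR=-61278149088093637142371/590295810358705651712
Row 0: .......
Row 1: .#.#.#.
Row 2: .#.#.#.
Row 3: #.#.#.#
Row 4: #.##.##
Row 5: ##.##.#
Row 6: #######

Answer: .......
.#.#.#.
.#.#.#.
#.#.#.#
#.##.##
##.##.#
#######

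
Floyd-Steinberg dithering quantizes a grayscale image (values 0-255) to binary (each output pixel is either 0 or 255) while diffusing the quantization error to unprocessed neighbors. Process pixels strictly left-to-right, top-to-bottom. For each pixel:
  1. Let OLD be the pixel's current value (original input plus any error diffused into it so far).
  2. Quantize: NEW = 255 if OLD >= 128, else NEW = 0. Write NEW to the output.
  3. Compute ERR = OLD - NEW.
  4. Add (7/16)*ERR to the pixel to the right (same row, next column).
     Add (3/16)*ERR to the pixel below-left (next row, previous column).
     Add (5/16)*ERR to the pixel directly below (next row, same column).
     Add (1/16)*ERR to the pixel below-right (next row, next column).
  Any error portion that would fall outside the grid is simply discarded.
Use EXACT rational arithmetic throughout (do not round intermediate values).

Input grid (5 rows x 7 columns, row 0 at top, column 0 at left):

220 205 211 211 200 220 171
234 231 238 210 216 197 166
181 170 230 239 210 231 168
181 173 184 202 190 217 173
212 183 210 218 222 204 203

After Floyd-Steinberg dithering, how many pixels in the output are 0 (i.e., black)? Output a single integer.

Answer: 6

Derivation:
(0,0): OLD=220 → NEW=255, ERR=-35
(0,1): OLD=3035/16 → NEW=255, ERR=-1045/16
(0,2): OLD=46701/256 → NEW=255, ERR=-18579/256
(0,3): OLD=734203/4096 → NEW=255, ERR=-310277/4096
(0,4): OLD=10935261/65536 → NEW=255, ERR=-5776419/65536
(0,5): OLD=190251787/1048576 → NEW=255, ERR=-77135093/1048576
(0,6): OLD=2328958285/16777216 → NEW=255, ERR=-1949231795/16777216
(1,0): OLD=53969/256 → NEW=255, ERR=-11311/256
(1,1): OLD=359351/2048 → NEW=255, ERR=-162889/2048
(1,2): OLD=10632451/65536 → NEW=255, ERR=-6079229/65536
(1,3): OLD=32684679/262144 → NEW=0, ERR=32684679/262144
(1,4): OLD=3766099957/16777216 → NEW=255, ERR=-512090123/16777216
(1,5): OLD=17899943941/134217728 → NEW=255, ERR=-16325576699/134217728
(1,6): OLD=154360684971/2147483648 → NEW=0, ERR=154360684971/2147483648
(2,0): OLD=4989901/32768 → NEW=255, ERR=-3365939/32768
(2,1): OLD=83939231/1048576 → NEW=0, ERR=83939231/1048576
(2,2): OLD=4268812957/16777216 → NEW=255, ERR=-9377123/16777216
(2,3): OLD=35728489205/134217728 → NEW=255, ERR=1502968565/134217728
(2,4): OLD=204383283333/1073741824 → NEW=255, ERR=-69420881787/1073741824
(2,5): OLD=6056695601239/34359738368 → NEW=255, ERR=-2705037682601/34359738368
(2,6): OLD=81593220117713/549755813888 → NEW=255, ERR=-58594512423727/549755813888
(3,0): OLD=2749943549/16777216 → NEW=255, ERR=-1528246531/16777216
(3,1): OLD=20352627257/134217728 → NEW=255, ERR=-13872893383/134217728
(3,2): OLD=156452389947/1073741824 → NEW=255, ERR=-117351775173/1073741824
(3,3): OLD=625031777581/4294967296 → NEW=255, ERR=-470184882899/4294967296
(3,4): OLD=59285557015293/549755813888 → NEW=0, ERR=59285557015293/549755813888
(3,5): OLD=948010520785991/4398046511104 → NEW=255, ERR=-173491339545529/4398046511104
(3,6): OLD=8269328045595161/70368744177664 → NEW=0, ERR=8269328045595161/70368744177664
(4,0): OLD=352517991987/2147483648 → NEW=255, ERR=-195090338253/2147483648
(4,1): OLD=2912642075927/34359738368 → NEW=0, ERR=2912642075927/34359738368
(4,2): OLD=102225033524665/549755813888 → NEW=255, ERR=-37962699016775/549755813888
(4,3): OLD=734331811412931/4398046511104 → NEW=255, ERR=-387170048918589/4398046511104
(4,4): OLD=7140574903448921/35184372088832 → NEW=255, ERR=-1831439979203239/35184372088832
(4,5): OLD=222560649558150617/1125899906842624 → NEW=255, ERR=-64543826686718503/1125899906842624
(4,6): OLD=3822248571341770687/18014398509481984 → NEW=255, ERR=-771423048576135233/18014398509481984
Output grid:
  Row 0: #######  (0 black, running=0)
  Row 1: ###.##.  (2 black, running=2)
  Row 2: #.#####  (1 black, running=3)
  Row 3: ####.#.  (2 black, running=5)
  Row 4: #.#####  (1 black, running=6)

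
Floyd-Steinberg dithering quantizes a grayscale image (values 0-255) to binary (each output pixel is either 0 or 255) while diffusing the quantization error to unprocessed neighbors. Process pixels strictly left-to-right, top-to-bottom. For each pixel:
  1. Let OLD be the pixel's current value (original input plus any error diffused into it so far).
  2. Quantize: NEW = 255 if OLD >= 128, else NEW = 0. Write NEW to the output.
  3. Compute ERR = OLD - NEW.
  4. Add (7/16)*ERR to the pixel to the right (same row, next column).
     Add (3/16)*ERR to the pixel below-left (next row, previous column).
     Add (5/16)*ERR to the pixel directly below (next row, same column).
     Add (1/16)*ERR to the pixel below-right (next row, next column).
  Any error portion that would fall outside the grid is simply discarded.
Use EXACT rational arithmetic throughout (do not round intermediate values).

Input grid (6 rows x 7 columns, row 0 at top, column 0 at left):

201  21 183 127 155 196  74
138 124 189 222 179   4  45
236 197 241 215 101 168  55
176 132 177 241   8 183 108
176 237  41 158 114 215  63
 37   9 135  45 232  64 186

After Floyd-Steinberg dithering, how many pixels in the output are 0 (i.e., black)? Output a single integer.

Answer: 20

Derivation:
(0,0): OLD=201 → NEW=255, ERR=-54
(0,1): OLD=-21/8 → NEW=0, ERR=-21/8
(0,2): OLD=23277/128 → NEW=255, ERR=-9363/128
(0,3): OLD=194555/2048 → NEW=0, ERR=194555/2048
(0,4): OLD=6440925/32768 → NEW=255, ERR=-1914915/32768
(0,5): OLD=89356043/524288 → NEW=255, ERR=-44337397/524288
(0,6): OLD=310395213/8388608 → NEW=0, ERR=310395213/8388608
(1,0): OLD=15441/128 → NEW=0, ERR=15441/128
(1,1): OLD=162679/1024 → NEW=255, ERR=-98441/1024
(1,2): OLD=4644227/32768 → NEW=255, ERR=-3711613/32768
(1,3): OLD=24458343/131072 → NEW=255, ERR=-8965017/131072
(1,4): OLD=1014141045/8388608 → NEW=0, ERR=1014141045/8388608
(1,5): OLD=2264916933/67108864 → NEW=0, ERR=2264916933/67108864
(1,6): OLD=70913422315/1073741824 → NEW=0, ERR=70913422315/1073741824
(2,0): OLD=4188941/16384 → NEW=255, ERR=11021/16384
(2,1): OLD=80506527/524288 → NEW=255, ERR=-53186913/524288
(2,2): OLD=1194435101/8388608 → NEW=255, ERR=-944659939/8388608
(2,3): OLD=10733818357/67108864 → NEW=255, ERR=-6378941963/67108864
(2,4): OLD=53282817189/536870912 → NEW=0, ERR=53282817189/536870912
(2,5): OLD=4155921138903/17179869184 → NEW=255, ERR=-224945503017/17179869184
(2,6): OLD=19796558880849/274877906944 → NEW=0, ERR=19796558880849/274877906944
(3,0): OLD=1318597629/8388608 → NEW=255, ERR=-820497411/8388608
(3,1): OLD=2444984057/67108864 → NEW=0, ERR=2444984057/67108864
(3,2): OLD=71718021467/536870912 → NEW=255, ERR=-65184061093/536870912
(3,3): OLD=364529586493/2147483648 → NEW=255, ERR=-183078743747/2147483648
(3,4): OLD=-1835981295619/274877906944 → NEW=0, ERR=-1835981295619/274877906944
(3,5): OLD=430332740632327/2199023255552 → NEW=255, ERR=-130418189533433/2199023255552
(3,6): OLD=3650054189707609/35184372088832 → NEW=0, ERR=3650054189707609/35184372088832
(4,0): OLD=163493616755/1073741824 → NEW=255, ERR=-110310548365/1073741824
(4,1): OLD=2998925847447/17179869184 → NEW=255, ERR=-1381940794473/17179869184
(4,2): OLD=-12601015082823/274877906944 → NEW=0, ERR=-12601015082823/274877906944
(4,3): OLD=225315832005059/2199023255552 → NEW=0, ERR=225315832005059/2199023255552
(4,4): OLD=2468031394070137/17592186044416 → NEW=255, ERR=-2017976047255943/17592186044416
(4,5): OLD=93064277124607833/562949953421312 → NEW=255, ERR=-50487960997826727/562949953421312
(4,6): OLD=472655104719945279/9007199254740992 → NEW=0, ERR=472655104719945279/9007199254740992
(5,0): OLD=-2800183695691/274877906944 → NEW=0, ERR=-2800183695691/274877906944
(5,1): OLD=-78308338228825/2199023255552 → NEW=0, ERR=-78308338228825/2199023255552
(5,2): OLD=2098375167700129/17592186044416 → NEW=0, ERR=2098375167700129/17592186044416
(5,3): OLD=14753620149507141/140737488355328 → NEW=0, ERR=14753620149507141/140737488355328
(5,4): OLD=2086112393724974135/9007199254740992 → NEW=255, ERR=-210723416233978825/9007199254740992
(5,5): OLD=2047016410677789447/72057594037927936 → NEW=0, ERR=2047016410677789447/72057594037927936
(5,6): OLD=241216259912694053769/1152921504606846976 → NEW=255, ERR=-52778723762051925111/1152921504606846976
Output grid:
  Row 0: #.#.##.  (3 black, running=3)
  Row 1: .###...  (4 black, running=7)
  Row 2: ####.#.  (2 black, running=9)
  Row 3: #.##.#.  (3 black, running=12)
  Row 4: ##..##.  (3 black, running=15)
  Row 5: ....#.#  (5 black, running=20)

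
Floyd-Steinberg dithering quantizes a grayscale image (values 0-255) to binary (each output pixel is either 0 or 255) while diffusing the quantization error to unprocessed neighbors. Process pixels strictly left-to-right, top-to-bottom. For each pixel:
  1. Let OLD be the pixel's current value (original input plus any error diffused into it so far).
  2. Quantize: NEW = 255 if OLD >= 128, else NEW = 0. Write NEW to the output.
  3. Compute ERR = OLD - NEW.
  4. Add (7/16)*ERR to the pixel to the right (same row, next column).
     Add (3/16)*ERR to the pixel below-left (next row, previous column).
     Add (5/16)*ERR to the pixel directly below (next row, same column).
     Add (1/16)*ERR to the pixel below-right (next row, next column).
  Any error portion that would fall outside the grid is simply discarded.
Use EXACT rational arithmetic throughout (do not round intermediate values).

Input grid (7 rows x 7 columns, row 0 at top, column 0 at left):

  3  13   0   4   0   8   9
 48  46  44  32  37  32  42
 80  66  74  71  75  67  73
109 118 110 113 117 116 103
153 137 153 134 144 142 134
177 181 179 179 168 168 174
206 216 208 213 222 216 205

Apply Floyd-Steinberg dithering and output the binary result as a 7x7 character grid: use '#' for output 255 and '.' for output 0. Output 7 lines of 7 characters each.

Answer: .......
.......
.#.#.#.
.#..#.#
#.##.#.
##.##.#
#######

Derivation:
(0,0): OLD=3 → NEW=0, ERR=3
(0,1): OLD=229/16 → NEW=0, ERR=229/16
(0,2): OLD=1603/256 → NEW=0, ERR=1603/256
(0,3): OLD=27605/4096 → NEW=0, ERR=27605/4096
(0,4): OLD=193235/65536 → NEW=0, ERR=193235/65536
(0,5): OLD=9741253/1048576 → NEW=0, ERR=9741253/1048576
(0,6): OLD=219183715/16777216 → NEW=0, ERR=219183715/16777216
(1,0): OLD=13215/256 → NEW=0, ERR=13215/256
(1,1): OLD=152409/2048 → NEW=0, ERR=152409/2048
(1,2): OLD=5286989/65536 → NEW=0, ERR=5286989/65536
(1,3): OLD=18440457/262144 → NEW=0, ERR=18440457/262144
(1,4): OLD=1188839227/16777216 → NEW=0, ERR=1188839227/16777216
(1,5): OLD=9199064363/134217728 → NEW=0, ERR=9199064363/134217728
(1,6): OLD=164601992741/2147483648 → NEW=0, ERR=164601992741/2147483648
(2,0): OLD=3607267/32768 → NEW=0, ERR=3607267/32768
(2,1): OLD=163337201/1048576 → NEW=255, ERR=-104049679/1048576
(2,2): OLD=1235444243/16777216 → NEW=0, ERR=1235444243/16777216
(2,3): OLD=19263980091/134217728 → NEW=255, ERR=-14961540549/134217728
(2,4): OLD=70461382955/1073741824 → NEW=0, ERR=70461382955/1073741824
(2,5): OLD=4670464380345/34359738368 → NEW=255, ERR=-4091268903495/34359738368
(2,6): OLD=27016411985567/549755813888 → NEW=0, ERR=27016411985567/549755813888
(3,0): OLD=2093730227/16777216 → NEW=0, ERR=2093730227/16777216
(3,1): OLD=21780387255/134217728 → NEW=255, ERR=-12445133385/134217728
(3,2): OLD=70161028373/1073741824 → NEW=0, ERR=70161028373/1073741824
(3,3): OLD=531110843715/4294967296 → NEW=0, ERR=531110843715/4294967296
(3,4): OLD=89233497654707/549755813888 → NEW=255, ERR=-50954234886733/549755813888
(3,5): OLD=226745549059529/4398046511104 → NEW=0, ERR=226745549059529/4398046511104
(3,6): OLD=9392173553491415/70368744177664 → NEW=255, ERR=-8551856211812905/70368744177664
(4,0): OLD=374978807069/2147483648 → NEW=255, ERR=-172629523171/2147483648
(4,1): OLD=3192230462713/34359738368 → NEW=0, ERR=3192230462713/34359738368
(4,2): OLD=127244723406135/549755813888 → NEW=255, ERR=-12943009135305/549755813888
(4,3): OLD=655523041436557/4398046511104 → NEW=255, ERR=-465978818894963/4398046511104
(4,4): OLD=3028586092496151/35184372088832 → NEW=0, ERR=3028586092496151/35184372088832
(4,5): OLD=188239925290420503/1125899906842624 → NEW=255, ERR=-98864550954448617/1125899906842624
(4,6): OLD=1095775907203652561/18014398509481984 → NEW=0, ERR=1095775907203652561/18014398509481984
(5,0): OLD=93073108592635/549755813888 → NEW=255, ERR=-47114623948805/549755813888
(5,1): OLD=717323360528681/4398046511104 → NEW=255, ERR=-404178499802839/4398046511104
(5,2): OLD=4129852193156079/35184372088832 → NEW=0, ERR=4129852193156079/35184372088832
(5,3): OLD=59647629975768907/281474976710656 → NEW=255, ERR=-12128489085448373/281474976710656
(5,4): OLD=2755510799499346649/18014398509481984 → NEW=255, ERR=-1838160820418559271/18014398509481984
(5,5): OLD=16242188587585377865/144115188075855872 → NEW=0, ERR=16242188587585377865/144115188075855872
(5,6): OLD=546088377482257072167/2305843009213693952 → NEW=255, ERR=-41901589867234885593/2305843009213693952
(6,0): OLD=11398840843238067/70368744177664 → NEW=255, ERR=-6545188922066253/70368744177664
(6,1): OLD=183792218732805327/1125899906842624 → NEW=255, ERR=-103312257512063793/1125899906842624
(6,2): OLD=3435573873317871501/18014398509481984 → NEW=255, ERR=-1158097746600034419/18014398509481984
(6,3): OLD=23002635624205557907/144115188075855872 → NEW=255, ERR=-13746737335137689453/144115188075855872
(6,4): OLD=48082541654217553369/288230376151711744 → NEW=255, ERR=-25416204264468941351/288230376151711744
(6,5): OLD=7484071733423815568189/36893488147419103232 → NEW=255, ERR=-1923767744168055755971/36893488147419103232
(6,6): OLD=108350140003401334195163/590295810358705651712 → NEW=255, ERR=-42175291638068606991397/590295810358705651712
Row 0: .......
Row 1: .......
Row 2: .#.#.#.
Row 3: .#..#.#
Row 4: #.##.#.
Row 5: ##.##.#
Row 6: #######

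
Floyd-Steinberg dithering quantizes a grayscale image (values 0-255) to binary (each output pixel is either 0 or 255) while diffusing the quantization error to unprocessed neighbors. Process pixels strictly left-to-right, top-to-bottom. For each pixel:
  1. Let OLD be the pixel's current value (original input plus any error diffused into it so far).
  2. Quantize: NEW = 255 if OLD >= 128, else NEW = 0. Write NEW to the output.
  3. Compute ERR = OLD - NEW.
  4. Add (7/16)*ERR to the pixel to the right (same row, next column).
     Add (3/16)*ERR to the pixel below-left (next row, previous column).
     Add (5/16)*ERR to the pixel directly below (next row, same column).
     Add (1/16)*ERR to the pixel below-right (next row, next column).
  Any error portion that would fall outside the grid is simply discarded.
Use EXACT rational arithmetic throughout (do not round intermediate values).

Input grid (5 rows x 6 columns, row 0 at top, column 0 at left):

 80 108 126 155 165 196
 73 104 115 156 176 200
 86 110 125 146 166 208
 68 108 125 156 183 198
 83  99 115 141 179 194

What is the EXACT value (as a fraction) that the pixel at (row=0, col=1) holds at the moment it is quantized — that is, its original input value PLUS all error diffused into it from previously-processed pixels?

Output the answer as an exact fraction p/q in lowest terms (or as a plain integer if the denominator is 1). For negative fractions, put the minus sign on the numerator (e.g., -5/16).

Answer: 143

Derivation:
(0,0): OLD=80 → NEW=0, ERR=80
(0,1): OLD=143 → NEW=255, ERR=-112
Target (0,1): original=108, with diffused error = 143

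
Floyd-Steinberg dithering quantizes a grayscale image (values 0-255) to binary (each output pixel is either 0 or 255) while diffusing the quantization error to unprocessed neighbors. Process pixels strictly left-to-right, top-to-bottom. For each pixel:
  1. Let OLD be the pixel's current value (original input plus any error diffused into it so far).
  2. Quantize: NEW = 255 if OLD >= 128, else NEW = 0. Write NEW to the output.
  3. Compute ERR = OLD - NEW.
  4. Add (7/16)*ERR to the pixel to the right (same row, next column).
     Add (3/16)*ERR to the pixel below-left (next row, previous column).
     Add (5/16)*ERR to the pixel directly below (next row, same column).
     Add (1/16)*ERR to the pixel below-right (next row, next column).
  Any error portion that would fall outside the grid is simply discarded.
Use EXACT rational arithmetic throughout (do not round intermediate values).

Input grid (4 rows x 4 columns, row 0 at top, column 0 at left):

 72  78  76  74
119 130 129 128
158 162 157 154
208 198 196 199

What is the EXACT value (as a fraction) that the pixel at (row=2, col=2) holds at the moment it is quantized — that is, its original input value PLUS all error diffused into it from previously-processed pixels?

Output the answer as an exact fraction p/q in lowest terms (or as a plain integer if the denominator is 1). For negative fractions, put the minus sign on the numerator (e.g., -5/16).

Answer: 35261443/262144

Derivation:
(0,0): OLD=72 → NEW=0, ERR=72
(0,1): OLD=219/2 → NEW=0, ERR=219/2
(0,2): OLD=3965/32 → NEW=0, ERR=3965/32
(0,3): OLD=65643/512 → NEW=255, ERR=-64917/512
(1,0): OLD=5185/32 → NEW=255, ERR=-2975/32
(1,1): OLD=38727/256 → NEW=255, ERR=-26553/256
(1,2): OLD=863539/8192 → NEW=0, ERR=863539/8192
(1,3): OLD=18643669/131072 → NEW=255, ERR=-14779691/131072
(2,0): OLD=448509/4096 → NEW=0, ERR=448509/4096
(2,1): OLD=25093327/131072 → NEW=255, ERR=-8330033/131072
(2,2): OLD=35261443/262144 → NEW=255, ERR=-31585277/262144
Target (2,2): original=157, with diffused error = 35261443/262144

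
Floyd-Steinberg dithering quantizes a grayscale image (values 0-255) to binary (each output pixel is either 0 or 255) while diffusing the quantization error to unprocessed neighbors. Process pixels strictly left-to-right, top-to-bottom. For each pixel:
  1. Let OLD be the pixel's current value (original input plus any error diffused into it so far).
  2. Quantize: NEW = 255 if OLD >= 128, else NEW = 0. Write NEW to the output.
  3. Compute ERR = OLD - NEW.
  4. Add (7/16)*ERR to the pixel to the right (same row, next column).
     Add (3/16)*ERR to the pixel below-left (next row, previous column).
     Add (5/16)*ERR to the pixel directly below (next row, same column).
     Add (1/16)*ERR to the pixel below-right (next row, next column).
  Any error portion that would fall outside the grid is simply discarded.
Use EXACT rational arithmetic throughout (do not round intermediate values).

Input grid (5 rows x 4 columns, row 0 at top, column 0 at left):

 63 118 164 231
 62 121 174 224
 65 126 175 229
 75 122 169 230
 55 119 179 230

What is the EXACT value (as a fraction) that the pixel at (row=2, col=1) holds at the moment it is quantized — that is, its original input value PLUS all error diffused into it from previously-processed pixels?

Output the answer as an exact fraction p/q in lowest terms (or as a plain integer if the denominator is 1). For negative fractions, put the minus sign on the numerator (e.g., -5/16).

(0,0): OLD=63 → NEW=0, ERR=63
(0,1): OLD=2329/16 → NEW=255, ERR=-1751/16
(0,2): OLD=29727/256 → NEW=0, ERR=29727/256
(0,3): OLD=1154265/4096 → NEW=255, ERR=109785/4096
(1,0): OLD=15659/256 → NEW=0, ERR=15659/256
(1,1): OLD=285229/2048 → NEW=255, ERR=-237011/2048
(1,2): OLD=10344369/65536 → NEW=255, ERR=-6367311/65536
(1,3): OLD=206702759/1048576 → NEW=255, ERR=-60684121/1048576
(2,0): OLD=2045247/32768 → NEW=0, ERR=2045247/32768
(2,1): OLD=107739045/1048576 → NEW=0, ERR=107739045/1048576
Target (2,1): original=126, with diffused error = 107739045/1048576

Answer: 107739045/1048576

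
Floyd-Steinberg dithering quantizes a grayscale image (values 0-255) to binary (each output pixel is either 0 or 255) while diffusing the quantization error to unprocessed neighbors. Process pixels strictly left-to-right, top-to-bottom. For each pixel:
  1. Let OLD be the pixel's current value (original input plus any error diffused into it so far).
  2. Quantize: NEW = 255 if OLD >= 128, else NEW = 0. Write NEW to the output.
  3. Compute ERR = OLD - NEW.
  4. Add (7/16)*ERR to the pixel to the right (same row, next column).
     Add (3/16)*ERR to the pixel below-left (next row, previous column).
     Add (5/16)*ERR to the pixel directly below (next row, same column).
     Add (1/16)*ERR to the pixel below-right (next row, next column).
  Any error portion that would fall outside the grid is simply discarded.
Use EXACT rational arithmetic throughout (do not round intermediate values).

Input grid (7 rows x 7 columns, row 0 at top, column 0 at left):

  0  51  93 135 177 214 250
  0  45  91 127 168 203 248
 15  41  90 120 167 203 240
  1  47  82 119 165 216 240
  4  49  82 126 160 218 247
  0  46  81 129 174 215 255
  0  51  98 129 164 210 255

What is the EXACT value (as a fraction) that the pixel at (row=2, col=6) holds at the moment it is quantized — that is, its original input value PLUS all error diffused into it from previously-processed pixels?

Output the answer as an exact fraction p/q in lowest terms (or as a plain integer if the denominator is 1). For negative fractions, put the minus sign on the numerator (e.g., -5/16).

Answer: 9074607716569/34359738368

Derivation:
(0,0): OLD=0 → NEW=0, ERR=0
(0,1): OLD=51 → NEW=0, ERR=51
(0,2): OLD=1845/16 → NEW=0, ERR=1845/16
(0,3): OLD=47475/256 → NEW=255, ERR=-17805/256
(0,4): OLD=600357/4096 → NEW=255, ERR=-444123/4096
(0,5): OLD=10915843/65536 → NEW=255, ERR=-5795837/65536
(0,6): OLD=221573141/1048576 → NEW=255, ERR=-45813739/1048576
(1,0): OLD=153/16 → NEW=0, ERR=153/16
(1,1): OLD=11103/128 → NEW=0, ERR=11103/128
(1,2): OLD=635419/4096 → NEW=255, ERR=-409061/4096
(1,3): OLD=793799/16384 → NEW=0, ERR=793799/16384
(1,4): OLD=140911709/1048576 → NEW=255, ERR=-126475171/1048576
(1,5): OLD=902822493/8388608 → NEW=0, ERR=902822493/8388608
(1,6): OLD=37031337299/134217728 → NEW=255, ERR=2805816659/134217728
(2,0): OLD=70149/2048 → NEW=0, ERR=70149/2048
(2,1): OLD=4257527/65536 → NEW=0, ERR=4257527/65536
(2,2): OLD=106659973/1048576 → NEW=0, ERR=106659973/1048576
(2,3): OLD=1264878141/8388608 → NEW=255, ERR=-874216899/8388608
(2,4): OLD=7175364005/67108864 → NEW=0, ERR=7175364005/67108864
(2,5): OLD=600848704143/2147483648 → NEW=255, ERR=53240373903/2147483648
(2,6): OLD=9074607716569/34359738368 → NEW=255, ERR=312874432729/34359738368
Target (2,6): original=240, with diffused error = 9074607716569/34359738368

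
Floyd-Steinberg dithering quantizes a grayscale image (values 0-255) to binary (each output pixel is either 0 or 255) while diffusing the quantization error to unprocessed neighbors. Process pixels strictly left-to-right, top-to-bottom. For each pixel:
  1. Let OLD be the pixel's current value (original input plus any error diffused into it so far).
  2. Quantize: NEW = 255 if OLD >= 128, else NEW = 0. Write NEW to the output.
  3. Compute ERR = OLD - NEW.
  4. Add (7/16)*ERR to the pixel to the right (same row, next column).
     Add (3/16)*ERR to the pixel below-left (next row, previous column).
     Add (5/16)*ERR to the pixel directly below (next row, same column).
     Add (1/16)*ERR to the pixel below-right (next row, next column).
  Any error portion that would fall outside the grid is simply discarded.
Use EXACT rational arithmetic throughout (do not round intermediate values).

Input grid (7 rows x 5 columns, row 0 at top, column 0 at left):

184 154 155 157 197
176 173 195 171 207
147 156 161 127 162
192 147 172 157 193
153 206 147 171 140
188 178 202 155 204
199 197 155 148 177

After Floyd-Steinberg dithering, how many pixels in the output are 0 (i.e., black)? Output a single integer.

Answer: 11

Derivation:
(0,0): OLD=184 → NEW=255, ERR=-71
(0,1): OLD=1967/16 → NEW=0, ERR=1967/16
(0,2): OLD=53449/256 → NEW=255, ERR=-11831/256
(0,3): OLD=560255/4096 → NEW=255, ERR=-484225/4096
(0,4): OLD=9521017/65536 → NEW=255, ERR=-7190663/65536
(1,0): OLD=45277/256 → NEW=255, ERR=-20003/256
(1,1): OLD=336139/2048 → NEW=255, ERR=-186101/2048
(1,2): OLD=8278503/65536 → NEW=0, ERR=8278503/65536
(1,3): OLD=43479323/262144 → NEW=255, ERR=-23367397/262144
(1,4): OLD=529845489/4194304 → NEW=0, ERR=529845489/4194304
(2,0): OLD=3458473/32768 → NEW=0, ERR=3458473/32768
(2,1): OLD=201935059/1048576 → NEW=255, ERR=-65451821/1048576
(2,2): OLD=2529556793/16777216 → NEW=255, ERR=-1748633287/16777216
(2,3): OLD=22850745499/268435456 → NEW=0, ERR=22850745499/268435456
(2,4): OLD=1001362262397/4294967296 → NEW=255, ERR=-93854398083/4294967296
(3,0): OLD=3578225689/16777216 → NEW=255, ERR=-699964391/16777216
(3,1): OLD=12924476965/134217728 → NEW=0, ERR=12924476965/134217728
(3,2): OLD=831582959783/4294967296 → NEW=255, ERR=-263633700697/4294967296
(3,3): OLD=1255296033359/8589934592 → NEW=255, ERR=-935137287601/8589934592
(3,4): OLD=19772436882027/137438953472 → NEW=255, ERR=-15274496253333/137438953472
(4,0): OLD=339339853399/2147483648 → NEW=255, ERR=-208268476841/2147483648
(4,1): OLD=12338277860055/68719476736 → NEW=255, ERR=-5185188707625/68719476736
(4,2): OLD=88415229577593/1099511627776 → NEW=0, ERR=88415229577593/1099511627776
(4,3): OLD=2594604419115223/17592186044416 → NEW=255, ERR=-1891403022210857/17592186044416
(4,4): OLD=14475836816875873/281474976710656 → NEW=0, ERR=14475836816875873/281474976710656
(5,0): OLD=157829663604453/1099511627776 → NEW=255, ERR=-122545801478427/1099511627776
(5,1): OLD=1008692818768623/8796093022208 → NEW=0, ERR=1008692818768623/8796093022208
(5,2): OLD=71051245748736103/281474976710656 → NEW=255, ERR=-724873312481177/281474976710656
(5,3): OLD=151933349125170377/1125899906842624 → NEW=255, ERR=-135171127119698743/1125899906842624
(5,4): OLD=2897206349012456147/18014398509481984 → NEW=255, ERR=-1696465270905449773/18014398509481984
(6,0): OLD=26131006579879061/140737488355328 → NEW=255, ERR=-9757052950729579/140737488355328
(6,1): OLD=878454891168832443/4503599627370496 → NEW=255, ERR=-269963013810644037/4503599627370496
(6,2): OLD=8115593311978977721/72057594037927936 → NEW=0, ERR=8115593311978977721/72057594037927936
(6,3): OLD=163643624368502020147/1152921504606846976 → NEW=255, ERR=-130351359306243958733/1152921504606846976
(6,4): OLD=1671330065042567484709/18446744073709551616 → NEW=0, ERR=1671330065042567484709/18446744073709551616
Output grid:
  Row 0: #.###  (1 black, running=1)
  Row 1: ##.#.  (2 black, running=3)
  Row 2: .##.#  (2 black, running=5)
  Row 3: #.###  (1 black, running=6)
  Row 4: ##.#.  (2 black, running=8)
  Row 5: #.###  (1 black, running=9)
  Row 6: ##.#.  (2 black, running=11)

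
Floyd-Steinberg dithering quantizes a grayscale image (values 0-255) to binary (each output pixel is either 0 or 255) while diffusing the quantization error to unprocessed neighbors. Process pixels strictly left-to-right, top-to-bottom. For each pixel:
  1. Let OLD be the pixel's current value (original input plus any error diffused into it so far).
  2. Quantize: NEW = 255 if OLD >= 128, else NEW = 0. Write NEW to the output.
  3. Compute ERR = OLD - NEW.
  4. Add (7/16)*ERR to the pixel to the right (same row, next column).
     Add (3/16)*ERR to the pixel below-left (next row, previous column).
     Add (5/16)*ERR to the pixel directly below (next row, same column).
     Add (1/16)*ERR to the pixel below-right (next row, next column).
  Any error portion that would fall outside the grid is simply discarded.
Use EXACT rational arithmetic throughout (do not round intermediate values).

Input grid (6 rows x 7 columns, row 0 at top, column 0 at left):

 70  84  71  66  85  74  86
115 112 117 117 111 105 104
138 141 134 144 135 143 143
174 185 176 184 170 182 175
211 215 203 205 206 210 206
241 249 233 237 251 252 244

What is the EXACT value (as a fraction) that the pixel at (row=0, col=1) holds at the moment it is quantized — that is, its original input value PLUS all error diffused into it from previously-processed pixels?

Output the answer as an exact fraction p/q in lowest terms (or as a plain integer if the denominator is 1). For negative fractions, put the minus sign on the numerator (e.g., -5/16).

Answer: 917/8

Derivation:
(0,0): OLD=70 → NEW=0, ERR=70
(0,1): OLD=917/8 → NEW=0, ERR=917/8
Target (0,1): original=84, with diffused error = 917/8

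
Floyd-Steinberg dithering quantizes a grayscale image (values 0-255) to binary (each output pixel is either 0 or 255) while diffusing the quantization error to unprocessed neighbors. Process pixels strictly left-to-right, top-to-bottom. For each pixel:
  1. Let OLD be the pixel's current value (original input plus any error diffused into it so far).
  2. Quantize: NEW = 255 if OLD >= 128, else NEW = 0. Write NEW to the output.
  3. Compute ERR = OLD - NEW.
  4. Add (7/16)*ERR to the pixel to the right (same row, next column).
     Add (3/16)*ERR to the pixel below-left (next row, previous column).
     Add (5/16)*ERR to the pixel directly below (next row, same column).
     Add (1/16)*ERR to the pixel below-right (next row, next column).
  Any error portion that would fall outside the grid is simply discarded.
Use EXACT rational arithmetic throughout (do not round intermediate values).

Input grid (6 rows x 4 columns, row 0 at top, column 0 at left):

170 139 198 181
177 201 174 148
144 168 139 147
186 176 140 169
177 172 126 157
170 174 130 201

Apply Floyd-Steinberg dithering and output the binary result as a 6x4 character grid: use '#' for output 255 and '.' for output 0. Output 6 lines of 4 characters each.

(0,0): OLD=170 → NEW=255, ERR=-85
(0,1): OLD=1629/16 → NEW=0, ERR=1629/16
(0,2): OLD=62091/256 → NEW=255, ERR=-3189/256
(0,3): OLD=719053/4096 → NEW=255, ERR=-325427/4096
(1,0): OLD=43399/256 → NEW=255, ERR=-21881/256
(1,1): OLD=384561/2048 → NEW=255, ERR=-137679/2048
(1,2): OLD=8661381/65536 → NEW=255, ERR=-8050299/65536
(1,3): OLD=71986611/1048576 → NEW=0, ERR=71986611/1048576
(2,0): OLD=3430315/32768 → NEW=0, ERR=3430315/32768
(2,1): OLD=172404105/1048576 → NEW=255, ERR=-94982775/1048576
(2,2): OLD=146074733/2097152 → NEW=0, ERR=146074733/2097152
(2,3): OLD=6417281177/33554432 → NEW=255, ERR=-2139098983/33554432
(3,0): OLD=3384464251/16777216 → NEW=255, ERR=-893725829/16777216
(3,1): OLD=38652052325/268435456 → NEW=255, ERR=-29798988955/268435456
(3,2): OLD=410536361883/4294967296 → NEW=0, ERR=410536361883/4294967296
(3,3): OLD=13417483805629/68719476736 → NEW=255, ERR=-4105982762051/68719476736
(4,0): OLD=599314178207/4294967296 → NEW=255, ERR=-495902482273/4294967296
(4,1): OLD=3483664389853/34359738368 → NEW=0, ERR=3483664389853/34359738368
(4,2): OLD=200206186049725/1099511627776 → NEW=255, ERR=-80169279033155/1099511627776
(4,3): OLD=1977406943419195/17592186044416 → NEW=0, ERR=1977406943419195/17592186044416
(5,0): OLD=84073382239599/549755813888 → NEW=255, ERR=-56114350301841/549755813888
(5,1): OLD=2465366897317737/17592186044416 → NEW=255, ERR=-2020640544008343/17592186044416
(5,2): OLD=742174307485525/8796093022208 → NEW=0, ERR=742174307485525/8796093022208
(5,3): OLD=75571236876204701/281474976710656 → NEW=255, ERR=3795117814987421/281474976710656
Row 0: #.##
Row 1: ###.
Row 2: .#.#
Row 3: ##.#
Row 4: #.#.
Row 5: ##.#

Answer: #.##
###.
.#.#
##.#
#.#.
##.#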